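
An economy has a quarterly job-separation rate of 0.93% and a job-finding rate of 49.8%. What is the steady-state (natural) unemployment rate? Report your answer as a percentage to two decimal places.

At steady state the flows balance: s·E = f·U, so U/(E+U) = s/(s+f).
u* = 0.93 / (0.93 + 49.8) = 0.93 / 50.73 = 1.83%.

Steady-state unemployment rate ≈ 1.83%.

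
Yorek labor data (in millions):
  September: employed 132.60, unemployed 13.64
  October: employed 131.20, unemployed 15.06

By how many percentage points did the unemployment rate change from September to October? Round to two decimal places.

September: labor force = 132.60 + 13.64 = 146.24; u = 13.64/146.24 = 9.33%.
October: labor force = 131.20 + 15.06 = 146.26; u = 15.06/146.26 = 10.30%.
Change = 10.30% − 9.33% = +0.97 pp.

The unemployment rate changed by +0.97 percentage points.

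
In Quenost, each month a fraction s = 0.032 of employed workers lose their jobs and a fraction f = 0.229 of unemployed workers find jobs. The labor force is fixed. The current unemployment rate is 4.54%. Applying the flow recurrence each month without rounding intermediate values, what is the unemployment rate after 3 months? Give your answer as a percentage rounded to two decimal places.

With a fixed labor force, u_{t+1} = u_t + s·(1−u_t) − f·u_t = u_t·(1−s−f) + s.
Here 1−s−f = 0.739 and s = 0.032.
u_1 = 0.045400 × 0.739 + 0.032 = 0.065551.
u_2 = 0.065551 × 0.739 + 0.032 = 0.080442.
u_3 = 0.080442 × 0.739 + 0.032 = 0.091447.

Unemployment rate after three months ≈ 9.14%.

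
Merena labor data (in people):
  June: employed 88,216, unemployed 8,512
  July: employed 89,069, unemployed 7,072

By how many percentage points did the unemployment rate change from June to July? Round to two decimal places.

The unemployment rate changed by −1.44 percentage points.

June: labor force = 88,216 + 8,512 = 96,728; u = 8,512/96,728 = 8.80%.
July: labor force = 89,069 + 7,072 = 96,141; u = 7,072/96,141 = 7.36%.
Change = 7.36% − 8.80% = −1.44 pp.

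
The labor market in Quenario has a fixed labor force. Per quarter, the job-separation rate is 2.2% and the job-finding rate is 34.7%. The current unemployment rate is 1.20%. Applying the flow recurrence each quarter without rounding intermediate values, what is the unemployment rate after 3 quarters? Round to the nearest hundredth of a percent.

Unemployment rate after three quarters ≈ 4.77%.

With a fixed labor force, u_{t+1} = u_t + s·(1−u_t) − f·u_t = u_t·(1−s−f) + s.
Here 1−s−f = 0.631 and s = 0.022.
u_1 = 0.012000 × 0.631 + 0.022 = 0.029572.
u_2 = 0.029572 × 0.631 + 0.022 = 0.040660.
u_3 = 0.040660 × 0.631 + 0.022 = 0.047656.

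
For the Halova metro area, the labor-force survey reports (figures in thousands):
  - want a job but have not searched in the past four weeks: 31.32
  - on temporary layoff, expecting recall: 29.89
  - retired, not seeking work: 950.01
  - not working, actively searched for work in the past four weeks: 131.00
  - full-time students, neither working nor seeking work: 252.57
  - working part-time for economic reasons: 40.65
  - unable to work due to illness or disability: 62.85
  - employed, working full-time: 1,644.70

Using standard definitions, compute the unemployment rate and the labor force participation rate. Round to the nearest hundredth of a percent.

Unemployment rate ≈ 8.71%; labor force participation rate ≈ 58.74%.

Employed = 40.65 + 1,644.70 = 1,685.35 thousand (anyone who worked, including part-time for economic reasons, counts as employed).
Unemployed = 29.89 + 131.00 = 160.89 thousand (jobless and actively searching, or on temporary layoff).
Labor force = 1,685.35 + 160.89 = 1,846.24 thousand.
Not in labor force = 31.32 + 950.01 + 252.57 + 62.85 = 1,296.75 thousand (those not working and not actively searching are outside the labor force — including those who want a job but have given up searching).
Civilian working-age population = 1,846.24 + 1,296.75 = 3,142.99 thousand.
Unemployment rate = 160.89 / 1,846.24 = 8.71%.
Labor force participation rate = 1,846.24 / 3,142.99 = 58.74%.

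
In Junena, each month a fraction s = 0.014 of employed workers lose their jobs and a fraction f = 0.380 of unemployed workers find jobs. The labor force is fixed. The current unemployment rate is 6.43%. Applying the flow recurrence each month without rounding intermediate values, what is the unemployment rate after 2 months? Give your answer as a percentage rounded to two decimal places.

With a fixed labor force, u_{t+1} = u_t + s·(1−u_t) − f·u_t = u_t·(1−s−f) + s.
Here 1−s−f = 0.606 and s = 0.014.
u_1 = 0.064300 × 0.606 + 0.014 = 0.052966.
u_2 = 0.052966 × 0.606 + 0.014 = 0.046097.

Unemployment rate after two months ≈ 4.61%.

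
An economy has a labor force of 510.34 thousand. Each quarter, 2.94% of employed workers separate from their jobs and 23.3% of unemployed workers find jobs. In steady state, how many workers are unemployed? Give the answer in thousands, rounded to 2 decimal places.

About 57.18 thousand are unemployed in steady state.

Steady-state unemployment rate u* = s/(s+f) = 2.94/(2.94+23.3) = 0.112043.
Unemployed = u* × labor force = 0.112043 × 510.34 ≈ 57.18 thousand.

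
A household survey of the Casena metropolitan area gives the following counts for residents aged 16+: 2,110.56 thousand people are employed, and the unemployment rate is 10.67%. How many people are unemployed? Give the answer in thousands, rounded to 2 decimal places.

About 252.10 thousand are unemployed.

Let U be the number unemployed. The labor force is E + U, and U/(E+U) = 0.1067.
So U = 0.1067 × 2,110.56 / (1 − 0.1067) = 225.1968 / 0.8933 ≈ 252.10 thousand.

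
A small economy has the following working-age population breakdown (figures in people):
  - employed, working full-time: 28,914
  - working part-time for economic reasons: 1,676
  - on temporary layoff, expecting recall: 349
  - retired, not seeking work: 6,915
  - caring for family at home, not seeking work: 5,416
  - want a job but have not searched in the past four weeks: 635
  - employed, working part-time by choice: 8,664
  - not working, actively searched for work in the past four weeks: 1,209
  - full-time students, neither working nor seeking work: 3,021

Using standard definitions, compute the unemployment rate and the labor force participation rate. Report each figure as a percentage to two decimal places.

Unemployment rate ≈ 3.82%; labor force participation rate ≈ 71.85%.

Employed = 28,914 + 1,676 + 8,664 = 39,254 (anyone who worked, including part-time for economic reasons, counts as employed).
Unemployed = 349 + 1,209 = 1,558 (jobless and actively searching, or on temporary layoff).
Labor force = 39,254 + 1,558 = 40,812.
Not in labor force = 6,915 + 5,416 + 635 + 3,021 = 15,987 (those not working and not actively searching are outside the labor force — including those who want a job but have given up searching).
Civilian working-age population = 40,812 + 15,987 = 56,799.
Unemployment rate = 1,558 / 40,812 = 3.82%.
Labor force participation rate = 40,812 / 56,799 = 71.85%.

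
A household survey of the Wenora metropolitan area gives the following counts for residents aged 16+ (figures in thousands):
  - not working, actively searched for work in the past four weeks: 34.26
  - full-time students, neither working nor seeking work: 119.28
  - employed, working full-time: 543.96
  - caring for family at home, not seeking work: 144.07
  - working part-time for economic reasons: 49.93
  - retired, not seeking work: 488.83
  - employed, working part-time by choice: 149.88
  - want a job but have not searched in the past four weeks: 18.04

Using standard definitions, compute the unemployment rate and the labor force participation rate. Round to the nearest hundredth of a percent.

Employed = 543.96 + 49.93 + 149.88 = 743.77 thousand (anyone who worked, including part-time for economic reasons, counts as employed).
Unemployed = 34.26 thousand.
Labor force = 743.77 + 34.26 = 778.03 thousand.
Not in labor force = 119.28 + 144.07 + 488.83 + 18.04 = 770.22 thousand (those not working and not actively searching are outside the labor force — including those who want a job but have given up searching).
Civilian working-age population = 778.03 + 770.22 = 1,548.25 thousand.
Unemployment rate = 34.26 / 778.03 = 4.40%.
Labor force participation rate = 778.03 / 1,548.25 = 50.25%.

Unemployment rate ≈ 4.40%; labor force participation rate ≈ 50.25%.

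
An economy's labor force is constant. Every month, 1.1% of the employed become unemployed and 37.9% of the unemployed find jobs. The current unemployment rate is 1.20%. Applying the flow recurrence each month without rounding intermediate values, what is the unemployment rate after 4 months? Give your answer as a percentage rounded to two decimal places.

With a fixed labor force, u_{t+1} = u_t + s·(1−u_t) − f·u_t = u_t·(1−s−f) + s.
Here 1−s−f = 0.610 and s = 0.011.
u_1 = 0.012000 × 0.610 + 0.011 = 0.018320.
u_2 = 0.018320 × 0.610 + 0.011 = 0.022175.
u_3 = 0.022175 × 0.610 + 0.011 = 0.024527.
u_4 = 0.024527 × 0.610 + 0.011 = 0.025961.

Unemployment rate after four months ≈ 2.60%.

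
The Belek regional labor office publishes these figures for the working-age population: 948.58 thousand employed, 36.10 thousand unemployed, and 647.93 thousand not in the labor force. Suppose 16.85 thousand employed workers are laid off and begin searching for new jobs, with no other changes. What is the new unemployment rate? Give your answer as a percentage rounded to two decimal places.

Initially, labor force = 948.58 + 36.10 = 984.68 thousand, so u = 36.10/984.68 = 3.67%.
After the change, employed falls and unemployed rises by 16.85; labor force unchanged → E = 931.73, U = 52.95, labor force = 984.68 thousand.
New unemployment rate = 52.95 / 984.68 = 5.38%.

New unemployment rate ≈ 5.38%.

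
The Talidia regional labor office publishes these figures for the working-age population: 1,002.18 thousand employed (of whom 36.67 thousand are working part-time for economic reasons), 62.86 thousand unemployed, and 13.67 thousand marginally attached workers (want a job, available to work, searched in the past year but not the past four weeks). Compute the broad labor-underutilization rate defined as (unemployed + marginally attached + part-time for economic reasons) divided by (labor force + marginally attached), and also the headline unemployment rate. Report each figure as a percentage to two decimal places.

Broad underutilization rate ≈ 10.49%; headline unemployment rate ≈ 5.90%.

Labor force = 1,002.18 + 62.86 = 1,065.04 thousand.
Numerator = 62.86 + 13.67 + 36.67 = 113.20 thousand.
Denominator = 1,065.04 + 13.67 = 1,078.71 thousand.
Broad rate = 113.20 / 1,078.71 = 10.49%.
Headline unemployment rate = 62.86 / 1,065.04 = 5.90%.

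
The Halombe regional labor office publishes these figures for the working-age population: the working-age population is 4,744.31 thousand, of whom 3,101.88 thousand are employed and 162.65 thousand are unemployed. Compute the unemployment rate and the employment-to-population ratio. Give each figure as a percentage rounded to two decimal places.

Labor force = employed + unemployed = 3,101.88 + 162.65 = 3,264.53 thousand.
Unemployment rate = 162.65 / 3,264.53 = 4.98%.
Employment-population ratio = 3,101.88 / 4,744.31 = 65.38%.

Unemployment rate ≈ 4.98%; employment-population ratio ≈ 65.38%.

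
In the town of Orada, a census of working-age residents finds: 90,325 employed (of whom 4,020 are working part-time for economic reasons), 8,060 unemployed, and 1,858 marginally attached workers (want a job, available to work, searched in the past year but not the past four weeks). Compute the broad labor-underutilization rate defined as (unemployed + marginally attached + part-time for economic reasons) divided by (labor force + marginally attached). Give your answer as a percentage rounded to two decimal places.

Labor force = 90,325 + 8,060 = 98,385.
Numerator = 8,060 + 1,858 + 4,020 = 13,938.
Denominator = 98,385 + 1,858 = 100,243.
Broad rate = 13,938 / 100,243 = 13.90%.

Broad underutilization rate ≈ 13.90%.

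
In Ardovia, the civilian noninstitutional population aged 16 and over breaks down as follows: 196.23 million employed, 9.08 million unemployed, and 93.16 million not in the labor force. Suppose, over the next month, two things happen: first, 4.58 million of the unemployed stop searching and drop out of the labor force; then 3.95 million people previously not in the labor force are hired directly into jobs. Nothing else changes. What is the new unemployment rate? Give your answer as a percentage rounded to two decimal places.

Initially, labor force = 196.23 + 9.08 = 205.31 million, so u = 9.08/205.31 = 4.42%.
After the first change, unemployed and labor force both fall by 4.58 → E = 196.23, U = 4.50, labor force = 200.73 million.
After the second change, employed and labor force both rise by 3.95; unemployed unchanged → E = 200.18, U = 4.50, labor force = 204.68 million.
New unemployment rate = 4.50 / 204.68 = 2.20%.

New unemployment rate ≈ 2.20%.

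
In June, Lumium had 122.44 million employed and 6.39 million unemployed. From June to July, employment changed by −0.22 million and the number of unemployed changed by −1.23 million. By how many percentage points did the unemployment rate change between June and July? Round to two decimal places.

The unemployment rate changed by −0.91 percentage points.

June: labor force = 122.44 + 6.39 = 128.83; u = 6.39/128.83 = 4.96%.
July: labor force = 122.22 + 5.16 = 127.38; u = 5.16/127.38 = 4.05%.
Change = 4.05% − 4.96% = −0.91 pp.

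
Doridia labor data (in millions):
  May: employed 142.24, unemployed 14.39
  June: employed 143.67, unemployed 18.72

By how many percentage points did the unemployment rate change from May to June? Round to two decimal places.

May: labor force = 142.24 + 14.39 = 156.63; u = 14.39/156.63 = 9.19%.
June: labor force = 143.67 + 18.72 = 162.39; u = 18.72/162.39 = 11.53%.
Change = 11.53% − 9.19% = +2.34 pp.

The unemployment rate changed by +2.34 percentage points.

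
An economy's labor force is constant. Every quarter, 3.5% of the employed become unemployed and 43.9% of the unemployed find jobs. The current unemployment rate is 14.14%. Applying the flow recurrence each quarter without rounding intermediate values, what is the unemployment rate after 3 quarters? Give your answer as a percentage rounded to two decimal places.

Unemployment rate after three quarters ≈ 8.37%.

With a fixed labor force, u_{t+1} = u_t + s·(1−u_t) − f·u_t = u_t·(1−s−f) + s.
Here 1−s−f = 0.526 and s = 0.035.
u_1 = 0.141400 × 0.526 + 0.035 = 0.109376.
u_2 = 0.109376 × 0.526 + 0.035 = 0.092532.
u_3 = 0.092532 × 0.526 + 0.035 = 0.083672.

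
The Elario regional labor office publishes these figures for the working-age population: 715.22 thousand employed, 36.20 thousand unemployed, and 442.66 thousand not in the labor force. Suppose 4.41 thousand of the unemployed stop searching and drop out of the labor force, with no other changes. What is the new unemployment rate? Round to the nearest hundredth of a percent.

New unemployment rate ≈ 4.26%.

Initially, labor force = 715.22 + 36.20 = 751.42 thousand, so u = 36.20/751.42 = 4.82%.
After the change, unemployed and labor force both fall by 4.41 → E = 715.22, U = 31.79, labor force = 747.01 thousand.
New unemployment rate = 31.79 / 747.01 = 4.26%.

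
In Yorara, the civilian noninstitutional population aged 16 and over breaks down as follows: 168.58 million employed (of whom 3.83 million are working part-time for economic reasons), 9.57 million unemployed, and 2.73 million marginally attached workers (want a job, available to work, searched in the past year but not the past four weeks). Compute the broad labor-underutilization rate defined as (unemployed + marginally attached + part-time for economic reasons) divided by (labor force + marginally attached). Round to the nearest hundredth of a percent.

Broad underutilization rate ≈ 8.92%.

Labor force = 168.58 + 9.57 = 178.15 million.
Numerator = 9.57 + 2.73 + 3.83 = 16.13 million.
Denominator = 178.15 + 2.73 = 180.88 million.
Broad rate = 16.13 / 180.88 = 8.92%.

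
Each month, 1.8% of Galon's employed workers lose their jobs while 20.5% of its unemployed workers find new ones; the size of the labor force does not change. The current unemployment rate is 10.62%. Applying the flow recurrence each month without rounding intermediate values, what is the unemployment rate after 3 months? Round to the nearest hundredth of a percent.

With a fixed labor force, u_{t+1} = u_t + s·(1−u_t) − f·u_t = u_t·(1−s−f) + s.
Here 1−s−f = 0.777 and s = 0.018.
u_1 = 0.106200 × 0.777 + 0.018 = 0.100517.
u_2 = 0.100517 × 0.777 + 0.018 = 0.096102.
u_3 = 0.096102 × 0.777 + 0.018 = 0.092671.

Unemployment rate after three months ≈ 9.27%.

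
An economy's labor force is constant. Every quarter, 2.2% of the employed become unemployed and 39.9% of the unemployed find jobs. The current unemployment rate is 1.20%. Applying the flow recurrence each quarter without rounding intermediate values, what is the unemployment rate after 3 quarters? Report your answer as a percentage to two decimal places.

Unemployment rate after three quarters ≈ 4.44%.

With a fixed labor force, u_{t+1} = u_t + s·(1−u_t) − f·u_t = u_t·(1−s−f) + s.
Here 1−s−f = 0.579 and s = 0.022.
u_1 = 0.012000 × 0.579 + 0.022 = 0.028948.
u_2 = 0.028948 × 0.579 + 0.022 = 0.038761.
u_3 = 0.038761 × 0.579 + 0.022 = 0.044443.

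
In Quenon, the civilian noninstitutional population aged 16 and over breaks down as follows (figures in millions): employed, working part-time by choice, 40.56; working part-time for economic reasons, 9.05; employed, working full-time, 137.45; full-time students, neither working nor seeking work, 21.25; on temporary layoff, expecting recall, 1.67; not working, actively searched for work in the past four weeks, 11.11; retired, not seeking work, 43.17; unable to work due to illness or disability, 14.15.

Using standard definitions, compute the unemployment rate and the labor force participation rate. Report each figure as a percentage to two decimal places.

Employed = 40.56 + 9.05 + 137.45 = 187.06 million (anyone who worked, including part-time for economic reasons, counts as employed).
Unemployed = 1.67 + 11.11 = 12.78 million (jobless and actively searching, or on temporary layoff).
Labor force = 187.06 + 12.78 = 199.84 million.
Not in labor force = 21.25 + 43.17 + 14.15 = 78.57 million (those not working and not actively searching are outside the labor force).
Civilian working-age population = 199.84 + 78.57 = 278.41 million.
Unemployment rate = 12.78 / 199.84 = 6.40%.
Labor force participation rate = 199.84 / 278.41 = 71.78%.

Unemployment rate ≈ 6.40%; labor force participation rate ≈ 71.78%.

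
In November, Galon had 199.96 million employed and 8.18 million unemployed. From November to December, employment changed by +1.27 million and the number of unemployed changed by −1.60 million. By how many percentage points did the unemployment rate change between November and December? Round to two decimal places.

The unemployment rate changed by −0.76 percentage points.

November: labor force = 199.96 + 8.18 = 208.14; u = 8.18/208.14 = 3.93%.
December: labor force = 201.23 + 6.58 = 207.81; u = 6.58/207.81 = 3.17%.
Change = 3.17% − 3.93% = −0.76 pp.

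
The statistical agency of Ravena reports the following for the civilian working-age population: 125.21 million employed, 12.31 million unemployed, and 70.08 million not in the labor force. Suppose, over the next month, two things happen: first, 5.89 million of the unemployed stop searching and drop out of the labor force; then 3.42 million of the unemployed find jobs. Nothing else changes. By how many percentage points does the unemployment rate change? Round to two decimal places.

The unemployment rate changes by −6.67 percentage points.

Initially, labor force = 125.21 + 12.31 = 137.52 million, so u = 12.31/137.52 = 8.95%.
After the first change, unemployed and labor force both fall by 5.89 → E = 125.21, U = 6.42, labor force = 131.63 million.
After the second change, unemployed falls and employed rises by 3.42; labor force unchanged → E = 128.63, U = 3.00, labor force = 131.63 million.
New unemployment rate = 3.00 / 131.63 = 2.28%.
Change = 2.28% − 8.95% = −6.67 percentage points.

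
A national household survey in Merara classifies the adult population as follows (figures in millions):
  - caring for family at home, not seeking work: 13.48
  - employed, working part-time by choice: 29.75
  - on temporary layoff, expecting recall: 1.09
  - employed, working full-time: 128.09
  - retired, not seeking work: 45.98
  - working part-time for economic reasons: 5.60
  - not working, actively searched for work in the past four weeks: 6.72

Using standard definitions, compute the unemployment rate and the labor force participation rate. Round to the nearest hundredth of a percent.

Unemployment rate ≈ 4.56%; labor force participation rate ≈ 74.23%.

Employed = 29.75 + 128.09 + 5.60 = 163.44 million (anyone who worked, including part-time for economic reasons, counts as employed).
Unemployed = 1.09 + 6.72 = 7.81 million (jobless and actively searching, or on temporary layoff).
Labor force = 163.44 + 7.81 = 171.25 million.
Not in labor force = 13.48 + 45.98 = 59.46 million (those not working and not actively searching are outside the labor force).
Civilian working-age population = 171.25 + 59.46 = 230.71 million.
Unemployment rate = 7.81 / 171.25 = 4.56%.
Labor force participation rate = 171.25 / 230.71 = 74.23%.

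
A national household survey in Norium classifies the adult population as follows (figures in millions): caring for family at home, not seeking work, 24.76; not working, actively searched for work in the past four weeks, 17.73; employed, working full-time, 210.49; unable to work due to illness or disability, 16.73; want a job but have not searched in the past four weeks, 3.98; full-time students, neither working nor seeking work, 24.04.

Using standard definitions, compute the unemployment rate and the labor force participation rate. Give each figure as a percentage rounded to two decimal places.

Employed = 210.49 million.
Unemployed = 17.73 million.
Labor force = 210.49 + 17.73 = 228.22 million.
Not in labor force = 24.76 + 16.73 + 3.98 + 24.04 = 69.51 million (those not working and not actively searching are outside the labor force — including those who want a job but have given up searching).
Civilian working-age population = 228.22 + 69.51 = 297.73 million.
Unemployment rate = 17.73 / 228.22 = 7.77%.
Labor force participation rate = 228.22 / 297.73 = 76.65%.

Unemployment rate ≈ 7.77%; labor force participation rate ≈ 76.65%.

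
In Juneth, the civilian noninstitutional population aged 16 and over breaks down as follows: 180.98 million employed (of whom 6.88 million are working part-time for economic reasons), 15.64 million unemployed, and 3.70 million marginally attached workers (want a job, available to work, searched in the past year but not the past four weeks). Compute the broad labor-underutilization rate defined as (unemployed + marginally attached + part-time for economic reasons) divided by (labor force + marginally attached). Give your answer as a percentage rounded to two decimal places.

Broad underutilization rate ≈ 13.09%.

Labor force = 180.98 + 15.64 = 196.62 million.
Numerator = 15.64 + 3.70 + 6.88 = 26.22 million.
Denominator = 196.62 + 3.70 = 200.32 million.
Broad rate = 26.22 / 200.32 = 13.09%.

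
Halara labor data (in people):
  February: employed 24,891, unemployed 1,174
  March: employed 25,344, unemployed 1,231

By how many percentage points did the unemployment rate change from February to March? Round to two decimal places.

February: labor force = 24,891 + 1,174 = 26,065; u = 1,174/26,065 = 4.50%.
March: labor force = 25,344 + 1,231 = 26,575; u = 1,231/26,575 = 4.63%.
Change = 4.63% − 4.50% = +0.13 pp.

The unemployment rate changed by +0.13 percentage points.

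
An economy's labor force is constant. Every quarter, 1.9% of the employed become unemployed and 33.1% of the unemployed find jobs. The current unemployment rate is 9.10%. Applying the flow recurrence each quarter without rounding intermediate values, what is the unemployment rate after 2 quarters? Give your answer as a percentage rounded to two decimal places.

With a fixed labor force, u_{t+1} = u_t + s·(1−u_t) − f·u_t = u_t·(1−s−f) + s.
Here 1−s−f = 0.650 and s = 0.019.
u_1 = 0.091000 × 0.650 + 0.019 = 0.078150.
u_2 = 0.078150 × 0.650 + 0.019 = 0.069797.

Unemployment rate after two quarters ≈ 6.98%.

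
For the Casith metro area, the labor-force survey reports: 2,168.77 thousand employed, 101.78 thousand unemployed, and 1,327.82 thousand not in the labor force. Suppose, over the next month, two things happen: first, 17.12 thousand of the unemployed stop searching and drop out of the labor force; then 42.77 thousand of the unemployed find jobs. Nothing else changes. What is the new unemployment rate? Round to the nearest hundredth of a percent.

Initially, labor force = 2,168.77 + 101.78 = 2,270.55 thousand, so u = 101.78/2,270.55 = 4.48%.
After the first change, unemployed and labor force both fall by 17.12 → E = 2,168.77, U = 84.66, labor force = 2,253.43 thousand.
After the second change, unemployed falls and employed rises by 42.77; labor force unchanged → E = 2,211.54, U = 41.89, labor force = 2,253.43 thousand.
New unemployment rate = 41.89 / 2,253.43 = 1.86%.

New unemployment rate ≈ 1.86%.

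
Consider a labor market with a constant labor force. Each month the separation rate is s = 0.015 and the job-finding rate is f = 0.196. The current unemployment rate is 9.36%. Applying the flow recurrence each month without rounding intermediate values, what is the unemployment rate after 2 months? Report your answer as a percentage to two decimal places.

With a fixed labor force, u_{t+1} = u_t + s·(1−u_t) − f·u_t = u_t·(1−s−f) + s.
Here 1−s−f = 0.789 and s = 0.015.
u_1 = 0.093600 × 0.789 + 0.015 = 0.088850.
u_2 = 0.088850 × 0.789 + 0.015 = 0.085103.

Unemployment rate after two months ≈ 8.51%.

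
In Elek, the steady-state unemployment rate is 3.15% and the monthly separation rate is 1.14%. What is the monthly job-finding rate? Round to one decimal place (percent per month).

Job-finding rate ≈ 35.1% per month.

From u* = s/(s+f): f = s·(1−u)/u.
f = 1.14 × (1 − 0.0315) / 0.0315 = 1.1041 / 0.0315 ≈ 35.1% per month.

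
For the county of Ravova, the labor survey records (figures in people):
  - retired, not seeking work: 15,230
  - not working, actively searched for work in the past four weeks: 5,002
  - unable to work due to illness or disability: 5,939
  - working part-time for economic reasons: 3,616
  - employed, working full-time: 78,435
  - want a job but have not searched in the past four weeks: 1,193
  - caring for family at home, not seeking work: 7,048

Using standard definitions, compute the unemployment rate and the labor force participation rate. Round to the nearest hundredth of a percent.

Unemployment rate ≈ 5.75%; labor force participation rate ≈ 74.75%.

Employed = 3,616 + 78,435 = 82,051 (anyone who worked, including part-time for economic reasons, counts as employed).
Unemployed = 5,002.
Labor force = 82,051 + 5,002 = 87,053.
Not in labor force = 15,230 + 5,939 + 1,193 + 7,048 = 29,410 (those not working and not actively searching are outside the labor force — including those who want a job but have given up searching).
Civilian working-age population = 87,053 + 29,410 = 116,463.
Unemployment rate = 5,002 / 87,053 = 5.75%.
Labor force participation rate = 87,053 / 116,463 = 74.75%.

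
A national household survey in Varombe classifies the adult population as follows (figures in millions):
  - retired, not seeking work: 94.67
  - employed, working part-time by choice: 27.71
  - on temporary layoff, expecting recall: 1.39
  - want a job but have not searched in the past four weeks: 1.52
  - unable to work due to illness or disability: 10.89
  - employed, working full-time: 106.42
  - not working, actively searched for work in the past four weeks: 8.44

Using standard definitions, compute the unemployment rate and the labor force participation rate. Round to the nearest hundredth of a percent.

Employed = 27.71 + 106.42 = 134.13 million.
Unemployed = 1.39 + 8.44 = 9.83 million (jobless and actively searching, or on temporary layoff).
Labor force = 134.13 + 9.83 = 143.96 million.
Not in labor force = 94.67 + 1.52 + 10.89 = 107.08 million (those not working and not actively searching are outside the labor force — including those who want a job but have given up searching).
Civilian working-age population = 143.96 + 107.08 = 251.04 million.
Unemployment rate = 9.83 / 143.96 = 6.83%.
Labor force participation rate = 143.96 / 251.04 = 57.35%.

Unemployment rate ≈ 6.83%; labor force participation rate ≈ 57.35%.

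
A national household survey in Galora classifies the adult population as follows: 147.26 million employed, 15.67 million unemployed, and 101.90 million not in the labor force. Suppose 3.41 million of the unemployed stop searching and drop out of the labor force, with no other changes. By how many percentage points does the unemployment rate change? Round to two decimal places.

Initially, labor force = 147.26 + 15.67 = 162.93 million, so u = 15.67/162.93 = 9.62%.
After the change, unemployed and labor force both fall by 3.41 → E = 147.26, U = 12.26, labor force = 159.52 million.
New unemployment rate = 12.26 / 159.52 = 7.69%.
Change = 7.69% − 9.62% = −1.93 percentage points.

The unemployment rate changes by −1.93 percentage points.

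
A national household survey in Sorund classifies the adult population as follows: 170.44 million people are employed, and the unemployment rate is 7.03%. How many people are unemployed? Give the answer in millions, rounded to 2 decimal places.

About 12.89 million are unemployed.

Let U be the number unemployed. The labor force is E + U, and U/(E+U) = 0.0703.
So U = 0.0703 × 170.44 / (1 − 0.0703) = 11.9819 / 0.9297 ≈ 12.89 million.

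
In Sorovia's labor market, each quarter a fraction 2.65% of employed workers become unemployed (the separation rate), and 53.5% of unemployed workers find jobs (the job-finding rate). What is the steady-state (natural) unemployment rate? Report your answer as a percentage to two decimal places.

At steady state the flows balance: s·E = f·U, so U/(E+U) = s/(s+f).
u* = 2.65 / (2.65 + 53.5) = 2.65 / 56.15 = 4.72%.

Steady-state unemployment rate ≈ 4.72%.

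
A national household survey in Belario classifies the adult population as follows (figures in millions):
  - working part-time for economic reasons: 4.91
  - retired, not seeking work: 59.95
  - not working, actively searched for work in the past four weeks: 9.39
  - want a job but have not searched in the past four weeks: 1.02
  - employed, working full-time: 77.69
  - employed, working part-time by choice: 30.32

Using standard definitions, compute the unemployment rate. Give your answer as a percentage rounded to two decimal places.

Unemployment rate ≈ 7.68%.

Employed = 4.91 + 77.69 + 30.32 = 112.92 million (anyone who worked, including part-time for economic reasons, counts as employed).
Unemployed = 9.39 million.
Labor force = 112.92 + 9.39 = 122.31 million.
Unemployment rate = 9.39 / 122.31 = 7.68%.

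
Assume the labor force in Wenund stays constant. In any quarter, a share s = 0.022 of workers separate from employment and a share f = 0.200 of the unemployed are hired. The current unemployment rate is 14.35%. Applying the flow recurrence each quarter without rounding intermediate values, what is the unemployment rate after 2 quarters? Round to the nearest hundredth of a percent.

With a fixed labor force, u_{t+1} = u_t + s·(1−u_t) − f·u_t = u_t·(1−s−f) + s.
Here 1−s−f = 0.778 and s = 0.022.
u_1 = 0.143500 × 0.778 + 0.022 = 0.133643.
u_2 = 0.133643 × 0.778 + 0.022 = 0.125974.

Unemployment rate after two quarters ≈ 12.60%.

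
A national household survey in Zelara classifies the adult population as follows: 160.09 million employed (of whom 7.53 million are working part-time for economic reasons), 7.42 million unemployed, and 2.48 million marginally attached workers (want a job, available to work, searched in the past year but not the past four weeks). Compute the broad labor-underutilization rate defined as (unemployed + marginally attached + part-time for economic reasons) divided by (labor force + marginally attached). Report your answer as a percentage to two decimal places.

Labor force = 160.09 + 7.42 = 167.51 million.
Numerator = 7.42 + 2.48 + 7.53 = 17.43 million.
Denominator = 167.51 + 2.48 = 169.99 million.
Broad rate = 17.43 / 169.99 = 10.25%.

Broad underutilization rate ≈ 10.25%.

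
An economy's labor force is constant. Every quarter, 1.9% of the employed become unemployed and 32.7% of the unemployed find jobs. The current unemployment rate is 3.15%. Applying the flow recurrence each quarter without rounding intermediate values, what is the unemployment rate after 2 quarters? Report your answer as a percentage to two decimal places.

Unemployment rate after two quarters ≈ 4.49%.

With a fixed labor force, u_{t+1} = u_t + s·(1−u_t) − f·u_t = u_t·(1−s−f) + s.
Here 1−s−f = 0.654 and s = 0.019.
u_1 = 0.031500 × 0.654 + 0.019 = 0.039601.
u_2 = 0.039601 × 0.654 + 0.019 = 0.044899.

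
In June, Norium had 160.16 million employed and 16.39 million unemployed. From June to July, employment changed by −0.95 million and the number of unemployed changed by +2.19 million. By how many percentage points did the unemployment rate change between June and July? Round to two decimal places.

June: labor force = 160.16 + 16.39 = 176.55; u = 16.39/176.55 = 9.28%.
July: labor force = 159.21 + 18.58 = 177.79; u = 18.58/177.79 = 10.45%.
Change = 10.45% − 9.28% = +1.17 pp.

The unemployment rate changed by +1.17 percentage points.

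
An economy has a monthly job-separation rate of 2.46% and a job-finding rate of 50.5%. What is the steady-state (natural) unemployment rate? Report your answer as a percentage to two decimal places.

At steady state the flows balance: s·E = f·U, so U/(E+U) = s/(s+f).
u* = 2.46 / (2.46 + 50.5) = 2.46 / 52.96 = 4.65%.

Steady-state unemployment rate ≈ 4.65%.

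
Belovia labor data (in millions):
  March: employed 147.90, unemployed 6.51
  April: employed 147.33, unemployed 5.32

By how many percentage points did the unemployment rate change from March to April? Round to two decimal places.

March: labor force = 147.90 + 6.51 = 154.41; u = 6.51/154.41 = 4.22%.
April: labor force = 147.33 + 5.32 = 152.65; u = 5.32/152.65 = 3.49%.
Change = 3.49% − 4.22% = −0.73 pp.

The unemployment rate changed by −0.73 percentage points.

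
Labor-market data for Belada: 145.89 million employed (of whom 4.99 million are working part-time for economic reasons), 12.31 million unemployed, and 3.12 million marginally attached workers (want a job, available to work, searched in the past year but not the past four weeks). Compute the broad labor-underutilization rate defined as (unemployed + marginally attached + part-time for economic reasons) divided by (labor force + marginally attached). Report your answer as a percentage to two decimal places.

Broad underutilization rate ≈ 12.66%.

Labor force = 145.89 + 12.31 = 158.20 million.
Numerator = 12.31 + 3.12 + 4.99 = 20.42 million.
Denominator = 158.20 + 3.12 = 161.32 million.
Broad rate = 20.42 / 161.32 = 12.66%.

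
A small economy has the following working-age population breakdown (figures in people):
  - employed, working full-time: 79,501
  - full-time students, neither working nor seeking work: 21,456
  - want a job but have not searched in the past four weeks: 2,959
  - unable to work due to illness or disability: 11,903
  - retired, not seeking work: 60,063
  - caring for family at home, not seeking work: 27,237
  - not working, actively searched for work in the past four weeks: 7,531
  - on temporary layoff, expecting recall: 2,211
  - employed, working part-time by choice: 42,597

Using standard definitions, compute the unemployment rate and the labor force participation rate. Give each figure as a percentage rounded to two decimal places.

Unemployment rate ≈ 7.39%; labor force participation rate ≈ 51.61%.

Employed = 79,501 + 42,597 = 122,098.
Unemployed = 7,531 + 2,211 = 9,742 (jobless and actively searching, or on temporary layoff).
Labor force = 122,098 + 9,742 = 131,840.
Not in labor force = 21,456 + 2,959 + 11,903 + 60,063 + 27,237 = 123,618 (those not working and not actively searching are outside the labor force — including those who want a job but have given up searching).
Civilian working-age population = 131,840 + 123,618 = 255,458.
Unemployment rate = 9,742 / 131,840 = 7.39%.
Labor force participation rate = 131,840 / 255,458 = 51.61%.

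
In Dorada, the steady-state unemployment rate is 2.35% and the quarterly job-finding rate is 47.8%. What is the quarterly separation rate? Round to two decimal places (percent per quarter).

From u* = s/(s+f): s = u·f/(1−u).
s = 0.0235 × 47.8 / (1 − 0.0235) = 1.1233 / 0.9765 ≈ 1.15% per quarter.

Separation rate ≈ 1.15% per quarter.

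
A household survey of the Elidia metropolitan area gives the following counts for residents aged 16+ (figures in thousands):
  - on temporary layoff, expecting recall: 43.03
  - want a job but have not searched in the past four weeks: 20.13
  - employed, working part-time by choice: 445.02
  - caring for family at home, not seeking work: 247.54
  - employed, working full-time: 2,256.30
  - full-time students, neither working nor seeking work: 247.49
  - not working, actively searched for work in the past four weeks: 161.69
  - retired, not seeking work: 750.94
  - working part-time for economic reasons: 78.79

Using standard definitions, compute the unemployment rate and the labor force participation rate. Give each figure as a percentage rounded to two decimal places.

Employed = 445.02 + 2,256.30 + 78.79 = 2,780.11 thousand (anyone who worked, including part-time for economic reasons, counts as employed).
Unemployed = 43.03 + 161.69 = 204.72 thousand (jobless and actively searching, or on temporary layoff).
Labor force = 2,780.11 + 204.72 = 2,984.83 thousand.
Not in labor force = 20.13 + 247.54 + 247.49 + 750.94 = 1,266.10 thousand (those not working and not actively searching are outside the labor force — including those who want a job but have given up searching).
Civilian working-age population = 2,984.83 + 1,266.10 = 4,250.93 thousand.
Unemployment rate = 204.72 / 2,984.83 = 6.86%.
Labor force participation rate = 2,984.83 / 4,250.93 = 70.22%.

Unemployment rate ≈ 6.86%; labor force participation rate ≈ 70.22%.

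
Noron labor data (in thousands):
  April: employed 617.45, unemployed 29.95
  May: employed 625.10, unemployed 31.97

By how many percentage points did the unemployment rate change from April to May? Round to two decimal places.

The unemployment rate changed by +0.24 percentage points.

April: labor force = 617.45 + 29.95 = 647.40; u = 29.95/647.40 = 4.63%.
May: labor force = 625.10 + 31.97 = 657.07; u = 31.97/657.07 = 4.87%.
Change = 4.87% − 4.63% = +0.24 pp.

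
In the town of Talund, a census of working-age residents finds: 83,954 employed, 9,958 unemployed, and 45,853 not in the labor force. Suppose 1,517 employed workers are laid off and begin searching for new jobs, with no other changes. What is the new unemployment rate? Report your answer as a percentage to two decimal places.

New unemployment rate ≈ 12.22%.

Initially, labor force = 83,954 + 9,958 = 93,912, so u = 9,958/93,912 = 10.60%.
After the change, employed falls and unemployed rises by 1,517; labor force unchanged → E = 82,437, U = 11,475, labor force = 93,912.
New unemployment rate = 11,475 / 93,912 = 12.22%.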